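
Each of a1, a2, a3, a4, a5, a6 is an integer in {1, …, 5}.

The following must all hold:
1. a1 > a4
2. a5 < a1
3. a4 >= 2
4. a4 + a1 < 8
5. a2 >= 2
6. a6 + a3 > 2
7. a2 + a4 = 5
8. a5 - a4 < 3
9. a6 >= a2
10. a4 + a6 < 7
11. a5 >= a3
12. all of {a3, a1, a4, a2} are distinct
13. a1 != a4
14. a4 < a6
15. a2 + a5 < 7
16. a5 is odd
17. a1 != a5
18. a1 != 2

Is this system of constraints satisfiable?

The assignment a1 = 4, a2 = 3, a3 = 1, a4 = 2, a5 = 3, a6 = 3 works:
  constraint 4 holds since a4 + a1 = 6.
  constraint 6 holds since a6 + a3 = 4.
  constraint 7 holds since a2 + a4 = 5.
The rest check out directly.

Satisfiable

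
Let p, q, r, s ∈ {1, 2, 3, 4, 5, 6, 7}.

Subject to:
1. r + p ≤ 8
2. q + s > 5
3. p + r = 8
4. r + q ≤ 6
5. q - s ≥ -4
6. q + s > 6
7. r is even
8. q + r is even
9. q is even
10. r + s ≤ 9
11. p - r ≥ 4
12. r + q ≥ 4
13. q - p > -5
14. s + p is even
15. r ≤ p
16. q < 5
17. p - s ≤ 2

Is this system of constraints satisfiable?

Setting (p, q, r, s) = (6, 2, 2, 6) satisfies everything: constraint 1: r + p = 8; constraint 2: q + s = 8; constraint 3: p + r = 8, and the others follow.

Satisfiable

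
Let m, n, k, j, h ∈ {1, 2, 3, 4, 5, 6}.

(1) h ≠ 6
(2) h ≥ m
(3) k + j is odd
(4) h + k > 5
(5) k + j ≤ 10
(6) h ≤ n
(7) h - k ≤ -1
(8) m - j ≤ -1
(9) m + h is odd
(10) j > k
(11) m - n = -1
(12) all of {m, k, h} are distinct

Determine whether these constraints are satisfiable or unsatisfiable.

Satisfiable

The assignment m = 1, n = 2, k = 4, j = 5, h = 2 works:
  constraint 4 holds since h + k = 6.
  constraint 5 holds since k + j = 9.
  constraint 7 holds since h - k = -2.
The rest check out directly.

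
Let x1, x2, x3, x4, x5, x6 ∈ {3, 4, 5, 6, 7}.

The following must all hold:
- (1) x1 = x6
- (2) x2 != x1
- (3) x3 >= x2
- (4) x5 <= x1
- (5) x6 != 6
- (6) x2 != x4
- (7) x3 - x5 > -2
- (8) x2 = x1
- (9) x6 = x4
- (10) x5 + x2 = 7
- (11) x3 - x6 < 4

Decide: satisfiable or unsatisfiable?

From constraints 1, 8, and 9, x2 = x1 = x6 = x4, so x2 = x4. But constraint 6 says x2 ≠ x4. Contradiction.

Unsatisfiable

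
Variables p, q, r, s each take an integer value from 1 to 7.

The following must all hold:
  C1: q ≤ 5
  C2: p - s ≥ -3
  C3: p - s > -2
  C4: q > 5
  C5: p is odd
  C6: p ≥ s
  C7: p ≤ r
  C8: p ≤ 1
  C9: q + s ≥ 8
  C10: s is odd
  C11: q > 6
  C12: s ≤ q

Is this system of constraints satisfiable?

From constraint 1: q ≤ 5. From constraints 6 and 8: s ≤ p ≤ 1. Hence q + s ≤ 6. But constraint 9 requires q + s ≥ 8, and 8 > 6. Contradiction.

Unsatisfiable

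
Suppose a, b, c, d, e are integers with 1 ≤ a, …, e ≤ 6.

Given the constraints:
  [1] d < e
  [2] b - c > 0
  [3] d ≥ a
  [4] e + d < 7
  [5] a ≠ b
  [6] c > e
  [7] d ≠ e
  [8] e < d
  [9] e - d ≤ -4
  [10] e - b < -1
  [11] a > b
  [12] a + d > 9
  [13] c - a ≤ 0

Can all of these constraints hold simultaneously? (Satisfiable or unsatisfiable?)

Unsatisfiable

Constraints 1, 2, 3, 6, and 11 give b < a, a ≤ d, d < e, e < c, c < b. Chaining: b < a ≤ d < e < c < b, which forces b < b — impossible.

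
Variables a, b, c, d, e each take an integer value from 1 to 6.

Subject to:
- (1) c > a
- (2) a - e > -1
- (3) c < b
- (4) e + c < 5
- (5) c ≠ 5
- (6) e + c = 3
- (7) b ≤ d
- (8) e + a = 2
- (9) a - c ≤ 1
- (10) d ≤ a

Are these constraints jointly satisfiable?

Unsatisfiable

Constraints 1, 3, 7, and 10 give d ≤ a, a < c, c < b, b ≤ d. Chaining: d ≤ a < c < b ≤ d, which forces d < d — impossible.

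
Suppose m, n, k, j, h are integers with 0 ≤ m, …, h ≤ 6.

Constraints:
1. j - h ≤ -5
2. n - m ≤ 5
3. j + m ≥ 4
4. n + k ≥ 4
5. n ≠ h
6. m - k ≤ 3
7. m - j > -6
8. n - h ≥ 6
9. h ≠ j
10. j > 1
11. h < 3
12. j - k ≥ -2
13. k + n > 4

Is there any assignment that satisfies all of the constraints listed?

Constraints 1, 2, 6, 8, and 12 give h − j ≥ 5, j − k ≥ -2, k − m ≥ -3, m − n ≥ -5, n − h ≥ 6.
Adding all 5 inequalities: the left sides telescope to 0, and the right sides sum to 5 + (-2) + (-3) + (-5) + 6 = 1. So 0 ≥ 1, which is false.

Unsatisfiable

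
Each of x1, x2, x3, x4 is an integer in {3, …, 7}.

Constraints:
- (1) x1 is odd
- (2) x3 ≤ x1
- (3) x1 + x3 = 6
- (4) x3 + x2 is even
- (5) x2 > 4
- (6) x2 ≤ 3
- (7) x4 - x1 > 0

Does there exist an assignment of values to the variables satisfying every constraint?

Unsatisfiable

From constraint 5: x2 ≥ 5. From constraint 6: x2 ≤ 3. But 3 < 5, so no value of x2 works.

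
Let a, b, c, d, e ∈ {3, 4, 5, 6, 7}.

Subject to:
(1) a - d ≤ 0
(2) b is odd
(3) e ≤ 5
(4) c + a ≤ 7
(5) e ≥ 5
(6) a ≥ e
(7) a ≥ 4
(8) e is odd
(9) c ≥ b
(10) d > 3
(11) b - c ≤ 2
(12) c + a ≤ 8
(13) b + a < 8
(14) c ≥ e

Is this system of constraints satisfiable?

From constraints 5 and 14: c ≥ e ≥ 5. From constraint 7: a ≥ 4. Hence c + a ≥ 9. But constraint 12 requires c + a ≤ 8, and 8 < 9. Contradiction.

Unsatisfiable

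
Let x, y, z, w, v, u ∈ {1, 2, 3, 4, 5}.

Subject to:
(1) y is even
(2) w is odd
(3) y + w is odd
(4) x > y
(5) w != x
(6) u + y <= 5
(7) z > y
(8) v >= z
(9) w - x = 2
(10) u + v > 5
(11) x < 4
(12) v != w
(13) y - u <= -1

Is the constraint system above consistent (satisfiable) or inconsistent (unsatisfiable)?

Satisfiable

The assignment x = 3, y = 2, z = 3, w = 5, v = 4, u = 3 works:
  constraint 6 holds since u + y = 5.
  constraint 9 holds since w - x = 2.
  constraint 10 holds since u + v = 7.
The rest check out directly.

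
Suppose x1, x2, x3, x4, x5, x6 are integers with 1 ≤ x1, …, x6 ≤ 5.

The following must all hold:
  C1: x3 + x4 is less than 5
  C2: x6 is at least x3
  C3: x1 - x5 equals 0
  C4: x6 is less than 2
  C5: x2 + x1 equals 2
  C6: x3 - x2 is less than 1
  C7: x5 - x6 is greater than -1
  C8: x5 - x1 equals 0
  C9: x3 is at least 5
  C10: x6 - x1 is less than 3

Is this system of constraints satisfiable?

From constraints 2 and 9: x6 ≥ x3 and x3 ≥ 5, so x6 ≥ 5. From constraint 4: x6 ≤ 1. But 1 < 5, so no value of x6 works.

Unsatisfiable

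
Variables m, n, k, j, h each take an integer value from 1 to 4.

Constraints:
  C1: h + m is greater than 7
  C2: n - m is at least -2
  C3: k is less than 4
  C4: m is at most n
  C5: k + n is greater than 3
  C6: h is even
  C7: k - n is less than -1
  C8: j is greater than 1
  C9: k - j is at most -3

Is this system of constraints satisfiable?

Try m = 4, n = 4, k = 1, j = 4, h = 4.
Check constraint 1: h + m = 8; constraint 2: n - m = 0. The remaining constraints are straightforward to verify.

Satisfiable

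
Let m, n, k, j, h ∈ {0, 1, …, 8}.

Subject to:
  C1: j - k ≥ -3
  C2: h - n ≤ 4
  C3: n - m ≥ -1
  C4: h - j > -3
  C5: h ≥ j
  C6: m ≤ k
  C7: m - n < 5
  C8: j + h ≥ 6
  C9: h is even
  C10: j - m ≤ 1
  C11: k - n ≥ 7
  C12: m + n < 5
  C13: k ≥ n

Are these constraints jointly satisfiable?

Unsatisfiable

Constraints 1, 3, 10, and 11 give n − m ≥ -1, m − j ≥ -1, j − k ≥ -3, k − n ≥ 7.
Adding all 4 inequalities: the left sides telescope to 0, and the right sides sum to (-1) + (-1) + (-3) + 7 = 2. So 0 ≥ 2, which is false.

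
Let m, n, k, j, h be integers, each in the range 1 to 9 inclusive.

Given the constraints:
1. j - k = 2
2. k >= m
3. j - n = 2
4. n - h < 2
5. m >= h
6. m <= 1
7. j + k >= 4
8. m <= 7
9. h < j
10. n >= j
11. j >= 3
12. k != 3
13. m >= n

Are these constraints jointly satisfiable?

Unsatisfiable

From constraints 10 and 11: n ≥ j and j ≥ 3, so n ≥ 3. From constraints 6 and 13: n ≤ m and m ≤ 1, so n ≤ 1. But 1 < 3, so no value of n works.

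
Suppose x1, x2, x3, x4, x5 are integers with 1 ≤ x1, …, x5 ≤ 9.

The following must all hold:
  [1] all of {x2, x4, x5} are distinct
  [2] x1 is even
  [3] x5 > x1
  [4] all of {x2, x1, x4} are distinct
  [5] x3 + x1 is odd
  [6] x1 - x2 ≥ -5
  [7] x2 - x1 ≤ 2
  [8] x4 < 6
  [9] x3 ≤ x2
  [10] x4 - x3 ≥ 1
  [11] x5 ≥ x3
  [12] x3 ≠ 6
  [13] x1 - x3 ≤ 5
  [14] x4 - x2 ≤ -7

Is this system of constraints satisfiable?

Unsatisfiable

Constraints 7, 10, 13, and 14 give x2 − x4 ≥ 7, x4 − x3 ≥ 1, x3 − x1 ≥ -5, x1 − x2 ≥ -2.
Adding all 4 inequalities: the left sides telescope to 0, and the right sides sum to 7 + 1 + (-5) + (-2) = 1. So 0 ≥ 1, which is false.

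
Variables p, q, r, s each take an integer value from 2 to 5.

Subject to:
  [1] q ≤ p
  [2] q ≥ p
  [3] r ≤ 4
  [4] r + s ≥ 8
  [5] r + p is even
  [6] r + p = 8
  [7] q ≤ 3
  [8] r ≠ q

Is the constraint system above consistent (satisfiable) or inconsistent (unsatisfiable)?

From constraint 3: r ≤ 4. From constraints 2 and 7: p ≤ q ≤ 3. Hence r + p ≤ 7. But constraint 6 requires r + p = 8, and 8 > 7. Contradiction.

Unsatisfiable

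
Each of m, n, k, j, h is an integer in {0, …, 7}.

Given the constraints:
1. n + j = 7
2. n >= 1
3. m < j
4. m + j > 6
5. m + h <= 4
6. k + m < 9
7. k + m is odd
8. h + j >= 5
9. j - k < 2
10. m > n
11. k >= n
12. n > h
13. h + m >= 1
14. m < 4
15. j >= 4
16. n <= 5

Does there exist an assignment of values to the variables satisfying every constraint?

The assignment m = 3, n = 2, k = 4, j = 5, h = 1 works:
  constraint 1 holds since n + j = 7.
  constraint 4 holds since m + j = 8.
The rest check out directly.

Satisfiable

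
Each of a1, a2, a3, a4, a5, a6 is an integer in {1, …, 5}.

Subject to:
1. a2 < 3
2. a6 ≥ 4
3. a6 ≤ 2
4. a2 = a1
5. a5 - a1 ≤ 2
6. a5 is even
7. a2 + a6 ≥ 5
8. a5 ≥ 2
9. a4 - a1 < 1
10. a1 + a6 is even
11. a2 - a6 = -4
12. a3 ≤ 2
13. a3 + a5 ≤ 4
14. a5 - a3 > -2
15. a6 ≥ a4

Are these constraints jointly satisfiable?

From constraint 2: a6 ≥ 4. From constraint 3: a6 ≤ 2. But 2 < 4, so no value of a6 works.

Unsatisfiable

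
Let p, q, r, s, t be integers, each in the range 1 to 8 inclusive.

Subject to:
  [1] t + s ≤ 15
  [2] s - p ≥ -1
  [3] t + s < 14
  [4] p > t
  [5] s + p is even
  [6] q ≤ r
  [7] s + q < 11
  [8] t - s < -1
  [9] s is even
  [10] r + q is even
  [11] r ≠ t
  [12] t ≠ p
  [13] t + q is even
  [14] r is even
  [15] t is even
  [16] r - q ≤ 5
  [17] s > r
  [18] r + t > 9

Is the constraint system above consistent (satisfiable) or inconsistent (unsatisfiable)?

Take p = 6, q = 2, r = 6, s = 8, t = 4. Then constraint 1: t + s = 12; constraint 2: s - p = 2, and every other listed constraint is also met.

Satisfiable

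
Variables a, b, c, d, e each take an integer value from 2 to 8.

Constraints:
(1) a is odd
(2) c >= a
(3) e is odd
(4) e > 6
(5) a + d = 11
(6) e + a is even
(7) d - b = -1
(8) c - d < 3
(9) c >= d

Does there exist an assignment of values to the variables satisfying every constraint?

The assignment a = 5, b = 7, c = 7, d = 6, e = 7 works:
  constraint 5 holds since a + d = 11.
  constraint 7 holds since d - b = -1.
  constraint 8 holds since c - d = 1.
The rest check out directly.

Satisfiable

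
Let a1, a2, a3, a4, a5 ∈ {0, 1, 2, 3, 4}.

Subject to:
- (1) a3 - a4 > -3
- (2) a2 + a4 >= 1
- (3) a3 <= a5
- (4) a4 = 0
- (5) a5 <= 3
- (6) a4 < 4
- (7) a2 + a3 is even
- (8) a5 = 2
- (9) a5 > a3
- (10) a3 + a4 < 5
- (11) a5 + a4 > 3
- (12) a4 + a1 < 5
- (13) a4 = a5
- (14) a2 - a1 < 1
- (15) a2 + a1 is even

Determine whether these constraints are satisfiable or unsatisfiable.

Constraint 4 fixes a4 = 0 and constraint 8 fixes a5 = 2, but constraint 13 requires a4 = a5. Since 0 ≠ 2, contradiction.

Unsatisfiable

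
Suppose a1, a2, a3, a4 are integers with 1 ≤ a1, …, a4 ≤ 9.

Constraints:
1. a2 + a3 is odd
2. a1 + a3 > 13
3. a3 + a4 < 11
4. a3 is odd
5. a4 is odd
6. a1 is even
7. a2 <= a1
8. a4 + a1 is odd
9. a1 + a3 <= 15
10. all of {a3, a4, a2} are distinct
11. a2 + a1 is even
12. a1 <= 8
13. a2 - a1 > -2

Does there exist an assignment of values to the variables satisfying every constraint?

Satisfiable

One satisfying assignment is a1 = 8, a2 = 8, a3 = 7, a4 = 1.
For the less obvious constraints — constraint 2: a1 + a3 = 15; constraint 3: a3 + a4 = 8; constraint 9: a1 + a3 = 15 — and the others hold by inspection.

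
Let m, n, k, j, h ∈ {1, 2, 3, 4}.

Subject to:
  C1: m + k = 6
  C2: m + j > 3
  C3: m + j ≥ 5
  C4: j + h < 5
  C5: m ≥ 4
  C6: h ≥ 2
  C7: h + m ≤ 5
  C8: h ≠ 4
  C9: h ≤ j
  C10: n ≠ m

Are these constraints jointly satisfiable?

From constraint 6: h ≥ 2. From constraint 5: m ≥ 4. Hence h + m ≥ 6. But constraint 7 requires h + m ≤ 5, and 5 < 6. Contradiction.

Unsatisfiable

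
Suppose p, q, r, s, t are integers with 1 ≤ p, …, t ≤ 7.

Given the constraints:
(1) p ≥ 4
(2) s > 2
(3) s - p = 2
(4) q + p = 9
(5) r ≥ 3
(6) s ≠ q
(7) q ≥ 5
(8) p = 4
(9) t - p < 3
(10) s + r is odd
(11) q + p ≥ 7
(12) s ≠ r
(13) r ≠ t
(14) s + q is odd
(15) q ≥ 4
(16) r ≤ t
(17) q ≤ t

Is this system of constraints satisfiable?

The assignment p = 4, q = 5, r = 3, s = 6, t = 5 works:
  constraint 3 holds since s - p = 2.
  constraint 4 holds since q + p = 9.
The rest check out directly.

Satisfiable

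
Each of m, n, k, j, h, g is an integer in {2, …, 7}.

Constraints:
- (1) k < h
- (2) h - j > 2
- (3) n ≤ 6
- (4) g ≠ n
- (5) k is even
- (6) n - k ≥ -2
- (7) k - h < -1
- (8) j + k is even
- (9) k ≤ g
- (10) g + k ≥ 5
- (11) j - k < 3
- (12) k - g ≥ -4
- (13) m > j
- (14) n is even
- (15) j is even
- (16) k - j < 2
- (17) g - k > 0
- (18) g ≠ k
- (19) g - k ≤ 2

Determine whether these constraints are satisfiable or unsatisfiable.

One satisfying assignment is m = 7, n = 2, k = 2, j = 2, h = 6, g = 4.
For the less obvious constraints — constraint 2: h - j = 4; constraint 6: n - k = 0 — and the others hold by inspection.

Satisfiable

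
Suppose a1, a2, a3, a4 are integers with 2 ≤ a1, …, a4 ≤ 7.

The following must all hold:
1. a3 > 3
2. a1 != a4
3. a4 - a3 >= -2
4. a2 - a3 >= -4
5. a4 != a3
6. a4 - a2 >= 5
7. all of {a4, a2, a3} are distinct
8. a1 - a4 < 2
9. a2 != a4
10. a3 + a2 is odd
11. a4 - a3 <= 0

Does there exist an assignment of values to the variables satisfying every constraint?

Constraints 4, 6, and 11 give a2 − a3 ≥ -4, a3 − a4 ≥ 0, a4 − a2 ≥ 5.
Adding all 3 inequalities: the left sides telescope to 0, and the right sides sum to (-4) + 0 + 5 = 1. So 0 ≥ 1, which is false.

Unsatisfiable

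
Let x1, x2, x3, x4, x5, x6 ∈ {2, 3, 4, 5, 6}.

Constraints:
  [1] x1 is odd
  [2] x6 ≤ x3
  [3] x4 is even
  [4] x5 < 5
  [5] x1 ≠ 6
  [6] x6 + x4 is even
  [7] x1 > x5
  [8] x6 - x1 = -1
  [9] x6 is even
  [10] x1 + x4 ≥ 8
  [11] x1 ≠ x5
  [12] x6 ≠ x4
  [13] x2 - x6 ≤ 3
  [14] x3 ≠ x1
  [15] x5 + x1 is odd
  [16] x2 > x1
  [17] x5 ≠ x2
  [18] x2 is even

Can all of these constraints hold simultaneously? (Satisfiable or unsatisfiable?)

Setting (x1, x2, x3, x4, x5, x6) = (3, 4, 2, 6, 2, 2) satisfies everything: constraint 8: x6 - x1 = -1; constraint 10: x1 + x4 = 9, and the others follow.

Satisfiable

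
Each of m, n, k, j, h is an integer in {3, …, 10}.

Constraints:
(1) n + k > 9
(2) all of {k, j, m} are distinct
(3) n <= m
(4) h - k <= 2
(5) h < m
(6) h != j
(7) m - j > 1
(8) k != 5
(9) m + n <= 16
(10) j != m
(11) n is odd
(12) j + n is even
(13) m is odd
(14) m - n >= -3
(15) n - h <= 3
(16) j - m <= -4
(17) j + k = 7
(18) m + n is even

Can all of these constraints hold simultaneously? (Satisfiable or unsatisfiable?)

Try m = 7, n = 7, k = 4, j = 3, h = 4.
Check constraint 1: n + k = 11; constraint 4: h - k = 0; constraint 7: m - j = 4. The remaining constraints are straightforward to verify.

Satisfiable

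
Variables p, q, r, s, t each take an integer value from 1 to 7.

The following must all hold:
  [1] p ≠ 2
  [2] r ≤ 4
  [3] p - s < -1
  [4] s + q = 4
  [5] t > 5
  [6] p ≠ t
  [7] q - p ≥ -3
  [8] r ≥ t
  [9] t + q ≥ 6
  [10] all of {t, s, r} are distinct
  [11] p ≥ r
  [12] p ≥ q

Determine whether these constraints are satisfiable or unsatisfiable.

From constraint 5: t ≥ 6. From constraints 2 and 8: t ≤ r and r ≤ 4, so t ≤ 4. But 4 < 6, so no value of t works.

Unsatisfiable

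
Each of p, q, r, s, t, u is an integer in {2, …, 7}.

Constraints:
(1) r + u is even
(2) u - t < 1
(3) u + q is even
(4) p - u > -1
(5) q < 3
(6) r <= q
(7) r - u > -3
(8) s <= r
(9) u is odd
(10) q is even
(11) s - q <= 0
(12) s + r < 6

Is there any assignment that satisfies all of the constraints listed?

Constraint 9 makes u odd and constraint 10 makes q even, so u + q must be odd. Constraint 3 says u + q is even — contradiction.

Unsatisfiable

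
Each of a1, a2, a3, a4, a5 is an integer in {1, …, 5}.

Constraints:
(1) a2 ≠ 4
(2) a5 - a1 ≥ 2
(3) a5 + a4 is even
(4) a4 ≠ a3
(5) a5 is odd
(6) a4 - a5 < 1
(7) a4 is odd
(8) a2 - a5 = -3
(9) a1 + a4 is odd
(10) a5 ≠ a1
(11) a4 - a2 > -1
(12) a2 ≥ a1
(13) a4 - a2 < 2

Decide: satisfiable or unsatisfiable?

One satisfying assignment is a1 = 2, a2 = 2, a3 = 4, a4 = 3, a5 = 5.
For the less obvious constraints — constraint 2: a5 - a1 = 3; constraint 6: a4 - a5 = -2; constraint 8: a2 - a5 = -3 — and the others hold by inspection.

Satisfiable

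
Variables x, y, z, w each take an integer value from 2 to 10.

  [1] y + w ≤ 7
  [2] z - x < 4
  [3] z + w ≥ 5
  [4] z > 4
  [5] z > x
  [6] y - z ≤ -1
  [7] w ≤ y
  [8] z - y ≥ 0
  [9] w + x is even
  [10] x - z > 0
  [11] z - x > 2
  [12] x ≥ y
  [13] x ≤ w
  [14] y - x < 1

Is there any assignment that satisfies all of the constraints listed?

Unsatisfiable

Constraints 7, 8, 10, and 13 give x ≤ w, w ≤ y, y ≤ z, z < x. Chaining: x ≤ w ≤ y ≤ z < x, which forces x < x — impossible.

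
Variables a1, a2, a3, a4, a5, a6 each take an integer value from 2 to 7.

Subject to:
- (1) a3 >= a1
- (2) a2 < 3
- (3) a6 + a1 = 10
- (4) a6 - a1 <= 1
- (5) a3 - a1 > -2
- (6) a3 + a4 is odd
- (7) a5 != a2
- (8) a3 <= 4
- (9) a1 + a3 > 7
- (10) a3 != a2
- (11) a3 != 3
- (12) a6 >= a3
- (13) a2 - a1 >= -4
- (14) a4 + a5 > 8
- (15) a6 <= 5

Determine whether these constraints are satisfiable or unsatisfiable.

From constraint 15: a6 ≤ 5. From constraints 1 and 8: a1 ≤ a3 ≤ 4. Hence a6 + a1 ≤ 9. But constraint 3 requires a6 + a1 = 10, and 10 > 9. Contradiction.

Unsatisfiable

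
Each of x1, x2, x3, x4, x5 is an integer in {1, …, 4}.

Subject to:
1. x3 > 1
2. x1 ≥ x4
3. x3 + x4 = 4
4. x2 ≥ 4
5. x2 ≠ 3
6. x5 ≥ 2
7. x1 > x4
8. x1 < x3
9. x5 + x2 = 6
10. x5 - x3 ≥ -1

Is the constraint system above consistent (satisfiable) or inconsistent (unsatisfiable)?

Try x1 = 2, x2 = 4, x3 = 3, x4 = 1, x5 = 2.
Check constraint 3: x3 + x4 = 4; constraint 9: x5 + x2 = 6; constraint 10: x5 - x3 = -1. The remaining constraints are straightforward to verify.

Satisfiable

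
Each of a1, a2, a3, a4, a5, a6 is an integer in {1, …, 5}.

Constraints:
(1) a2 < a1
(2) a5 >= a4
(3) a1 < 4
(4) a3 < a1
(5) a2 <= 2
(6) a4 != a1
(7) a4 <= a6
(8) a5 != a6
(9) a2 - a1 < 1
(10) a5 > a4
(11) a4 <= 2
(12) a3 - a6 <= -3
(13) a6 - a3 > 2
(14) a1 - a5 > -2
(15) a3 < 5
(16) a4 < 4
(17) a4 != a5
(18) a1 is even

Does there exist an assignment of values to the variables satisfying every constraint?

Take a1 = 2, a2 = 1, a3 = 1, a4 = 1, a5 = 2, a6 = 4. Then constraint 9: a2 - a1 = -1; constraint 12: a3 - a6 = -3, and every other listed constraint is also met.

Satisfiable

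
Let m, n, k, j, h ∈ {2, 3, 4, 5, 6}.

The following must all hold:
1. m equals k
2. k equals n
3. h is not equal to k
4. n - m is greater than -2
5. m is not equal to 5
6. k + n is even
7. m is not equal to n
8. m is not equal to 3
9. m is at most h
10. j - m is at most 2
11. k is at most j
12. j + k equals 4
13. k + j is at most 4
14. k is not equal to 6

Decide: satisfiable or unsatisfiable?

Unsatisfiable

From constraints 1 and 2, m = k = n, so m = n. But constraint 7 says m ≠ n. Contradiction.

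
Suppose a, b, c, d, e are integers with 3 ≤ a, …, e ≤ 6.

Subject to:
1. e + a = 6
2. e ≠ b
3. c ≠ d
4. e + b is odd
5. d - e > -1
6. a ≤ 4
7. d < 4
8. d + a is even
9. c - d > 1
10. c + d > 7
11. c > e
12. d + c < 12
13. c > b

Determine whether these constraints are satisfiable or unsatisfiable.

One satisfying assignment is a = 3, b = 4, c = 6, d = 3, e = 3.
For the less obvious constraints — constraint 1: e + a = 6; constraint 5: d - e = 0 — and the others hold by inspection.

Satisfiable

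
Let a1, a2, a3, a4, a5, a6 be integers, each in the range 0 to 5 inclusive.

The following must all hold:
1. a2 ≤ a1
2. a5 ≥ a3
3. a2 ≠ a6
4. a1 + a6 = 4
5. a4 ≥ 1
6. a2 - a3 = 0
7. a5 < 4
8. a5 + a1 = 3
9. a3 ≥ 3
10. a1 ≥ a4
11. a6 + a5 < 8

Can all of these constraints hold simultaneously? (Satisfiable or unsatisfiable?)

Unsatisfiable

From constraints 2 and 9: a5 ≥ a3 ≥ 3. From constraints 5 and 10: a1 ≥ a4 ≥ 1. Hence a5 + a1 ≥ 4. But constraint 8 requires a5 + a1 = 3, and 3 < 4. Contradiction.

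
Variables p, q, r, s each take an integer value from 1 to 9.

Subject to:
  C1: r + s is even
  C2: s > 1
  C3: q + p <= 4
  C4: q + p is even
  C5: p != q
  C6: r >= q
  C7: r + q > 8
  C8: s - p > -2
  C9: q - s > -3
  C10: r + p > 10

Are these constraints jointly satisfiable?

One satisfying assignment is p = 3, q = 1, r = 9, s = 3.
For the less obvious constraints — constraint 3: q + p = 4; constraint 7: r + q = 10; constraint 8: s - p = 0 — and the others hold by inspection.

Satisfiable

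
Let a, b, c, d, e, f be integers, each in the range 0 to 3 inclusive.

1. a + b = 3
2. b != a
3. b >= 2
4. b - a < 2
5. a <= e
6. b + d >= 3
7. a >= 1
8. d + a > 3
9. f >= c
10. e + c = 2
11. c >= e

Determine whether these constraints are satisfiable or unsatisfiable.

Try a = 1, b = 2, c = 1, d = 3, e = 1, f = 1.
Check constraint 1: a + b = 3; constraint 4: b - a = 1. The remaining constraints are straightforward to verify.

Satisfiable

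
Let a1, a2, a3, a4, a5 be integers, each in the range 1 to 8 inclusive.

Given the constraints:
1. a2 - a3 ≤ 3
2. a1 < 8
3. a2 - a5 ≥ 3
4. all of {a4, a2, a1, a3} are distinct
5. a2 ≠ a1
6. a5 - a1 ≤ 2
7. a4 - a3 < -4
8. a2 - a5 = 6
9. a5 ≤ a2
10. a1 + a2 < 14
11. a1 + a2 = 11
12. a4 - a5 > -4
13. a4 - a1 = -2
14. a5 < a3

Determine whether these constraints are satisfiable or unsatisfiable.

Take a1 = 3, a2 = 8, a3 = 6, a4 = 1, a5 = 2. Then constraint 1: a2 - a3 = 2; constraint 3: a2 - a5 = 6; constraint 6: a5 - a1 = -1, and every other listed constraint is also met.

Satisfiable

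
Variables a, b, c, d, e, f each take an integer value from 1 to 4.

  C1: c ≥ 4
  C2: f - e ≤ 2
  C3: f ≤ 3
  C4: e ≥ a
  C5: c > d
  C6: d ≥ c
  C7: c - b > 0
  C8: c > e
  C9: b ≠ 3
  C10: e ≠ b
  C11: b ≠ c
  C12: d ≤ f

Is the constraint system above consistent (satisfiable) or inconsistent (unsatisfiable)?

From constraints 1 and 6: d ≥ c and c ≥ 4, so d ≥ 4. From constraints 3 and 12: d ≤ f and f ≤ 3, so d ≤ 3. But 3 < 4, so no value of d works.

Unsatisfiable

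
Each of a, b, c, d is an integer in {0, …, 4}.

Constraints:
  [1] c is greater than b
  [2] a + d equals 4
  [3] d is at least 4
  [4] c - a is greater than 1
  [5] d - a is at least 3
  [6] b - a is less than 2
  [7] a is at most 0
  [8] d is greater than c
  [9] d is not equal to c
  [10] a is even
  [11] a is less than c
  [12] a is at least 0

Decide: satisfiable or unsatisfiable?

Setting (a, b, c, d) = (0, 0, 2, 4) satisfies everything: constraint 2: a + d = 4; constraint 4: c - a = 2, and the others follow.

Satisfiable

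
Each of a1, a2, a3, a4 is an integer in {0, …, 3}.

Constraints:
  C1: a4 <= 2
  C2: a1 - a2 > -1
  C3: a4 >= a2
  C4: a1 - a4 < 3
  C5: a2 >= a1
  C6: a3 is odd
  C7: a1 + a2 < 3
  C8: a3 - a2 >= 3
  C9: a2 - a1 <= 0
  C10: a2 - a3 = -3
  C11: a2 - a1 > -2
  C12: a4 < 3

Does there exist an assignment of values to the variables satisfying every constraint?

Try a1 = 0, a2 = 0, a3 = 3, a4 = 0.
Check constraint 2: a1 - a2 = 0; constraint 4: a1 - a4 = 0. The remaining constraints are straightforward to verify.

Satisfiable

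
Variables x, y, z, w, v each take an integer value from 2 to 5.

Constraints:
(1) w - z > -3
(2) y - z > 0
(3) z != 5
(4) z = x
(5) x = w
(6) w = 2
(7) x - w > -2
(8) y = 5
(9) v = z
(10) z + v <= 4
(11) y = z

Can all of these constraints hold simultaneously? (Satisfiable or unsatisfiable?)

Constraint 8 fixes y = 5 and constraint 6 fixes w = 2. Constraints 4, 5, and 11 give y = z = x = w, so y = w. But 5 ≠ 2 — contradiction.

Unsatisfiable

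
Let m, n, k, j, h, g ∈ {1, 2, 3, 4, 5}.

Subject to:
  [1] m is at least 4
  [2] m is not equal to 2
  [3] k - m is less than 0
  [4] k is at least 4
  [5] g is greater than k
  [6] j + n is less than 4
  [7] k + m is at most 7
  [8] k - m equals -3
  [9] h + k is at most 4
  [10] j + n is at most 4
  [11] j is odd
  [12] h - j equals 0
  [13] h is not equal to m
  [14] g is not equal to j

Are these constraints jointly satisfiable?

Unsatisfiable

From constraint 4: k ≥ 4. From constraint 1: m ≥ 4. Hence k + m ≥ 8. But constraint 7 requires k + m ≤ 7, and 7 < 8. Contradiction.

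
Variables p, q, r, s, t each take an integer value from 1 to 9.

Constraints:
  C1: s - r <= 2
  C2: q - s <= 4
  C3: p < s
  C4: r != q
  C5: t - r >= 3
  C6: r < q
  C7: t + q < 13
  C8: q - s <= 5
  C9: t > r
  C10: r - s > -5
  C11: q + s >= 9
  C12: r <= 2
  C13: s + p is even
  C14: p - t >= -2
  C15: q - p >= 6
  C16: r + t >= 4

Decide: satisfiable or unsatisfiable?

Constraints 1, 2, 5, 14, and 15 give q − p ≥ 6, p − t ≥ -2, t − r ≥ 3, r − s ≥ -2, s − q ≥ -4.
Adding all 5 inequalities: the left sides telescope to 0, and the right sides sum to 6 + (-2) + 3 + (-2) + (-4) = 1. So 0 ≥ 1, which is false.

Unsatisfiable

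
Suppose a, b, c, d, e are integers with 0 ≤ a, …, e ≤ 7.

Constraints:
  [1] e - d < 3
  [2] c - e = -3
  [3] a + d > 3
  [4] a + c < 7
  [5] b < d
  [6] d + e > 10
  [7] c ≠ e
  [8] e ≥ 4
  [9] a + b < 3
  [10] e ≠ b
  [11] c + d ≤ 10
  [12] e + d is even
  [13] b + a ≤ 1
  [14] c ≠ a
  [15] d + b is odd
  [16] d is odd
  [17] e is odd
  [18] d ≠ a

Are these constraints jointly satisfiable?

Satisfiable

Try a = 1, b = 0, c = 4, d = 5, e = 7.
Check constraint 1: e - d = 2; constraint 2: c - e = -3; constraint 3: a + d = 6. The remaining constraints are straightforward to verify.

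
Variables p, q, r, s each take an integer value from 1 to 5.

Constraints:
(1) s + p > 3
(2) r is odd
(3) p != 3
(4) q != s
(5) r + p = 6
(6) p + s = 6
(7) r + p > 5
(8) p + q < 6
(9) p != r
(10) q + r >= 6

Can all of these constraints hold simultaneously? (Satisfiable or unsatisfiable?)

Setting (p, q, r, s) = (1, 2, 5, 5) satisfies everything: constraint 1: s + p = 6; constraint 5: r + p = 6; constraint 6: p + s = 6, and the others follow.

Satisfiable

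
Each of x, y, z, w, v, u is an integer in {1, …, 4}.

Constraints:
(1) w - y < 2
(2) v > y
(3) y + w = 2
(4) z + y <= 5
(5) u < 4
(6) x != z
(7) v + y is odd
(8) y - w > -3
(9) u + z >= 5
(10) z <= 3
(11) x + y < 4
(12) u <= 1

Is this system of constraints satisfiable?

Unsatisfiable

From constraint 12: u ≤ 1. From constraint 10: z ≤ 3. Hence u + z ≤ 4. But constraint 9 requires u + z ≥ 5, and 5 > 4. Contradiction.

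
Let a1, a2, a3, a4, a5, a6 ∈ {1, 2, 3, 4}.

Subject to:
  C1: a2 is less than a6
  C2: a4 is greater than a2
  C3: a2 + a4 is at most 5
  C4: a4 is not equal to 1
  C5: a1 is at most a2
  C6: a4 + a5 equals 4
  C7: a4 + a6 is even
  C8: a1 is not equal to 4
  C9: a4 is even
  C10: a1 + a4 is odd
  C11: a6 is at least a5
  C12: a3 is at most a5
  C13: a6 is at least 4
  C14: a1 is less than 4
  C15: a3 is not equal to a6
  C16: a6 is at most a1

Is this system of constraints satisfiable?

Unsatisfiable

From constraints 13 and 16: a1 ≥ a6 and a6 ≥ 4, so a1 ≥ 4. From constraint 14: a1 ≤ 3. But 3 < 4, so no value of a1 works.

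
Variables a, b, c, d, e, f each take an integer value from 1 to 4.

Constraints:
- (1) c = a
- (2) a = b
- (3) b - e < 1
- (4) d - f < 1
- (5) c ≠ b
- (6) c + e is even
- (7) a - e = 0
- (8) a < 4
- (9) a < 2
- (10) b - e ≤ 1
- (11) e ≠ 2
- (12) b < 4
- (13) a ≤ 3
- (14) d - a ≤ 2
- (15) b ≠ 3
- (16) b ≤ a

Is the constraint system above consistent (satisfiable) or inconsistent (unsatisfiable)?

Unsatisfiable

From constraints 1 and 2, c = a = b, so c = b. But constraint 5 says c ≠ b. Contradiction.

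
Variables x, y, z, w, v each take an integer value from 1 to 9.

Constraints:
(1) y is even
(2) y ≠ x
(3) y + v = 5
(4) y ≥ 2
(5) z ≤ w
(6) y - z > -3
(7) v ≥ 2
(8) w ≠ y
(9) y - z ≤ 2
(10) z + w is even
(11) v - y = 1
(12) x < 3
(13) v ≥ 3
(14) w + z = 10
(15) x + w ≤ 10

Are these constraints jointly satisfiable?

Satisfiable

The assignment x = 1, y = 2, z = 3, w = 7, v = 3 works:
  constraint 3 holds since y + v = 5.
  constraint 6 holds since y - z = -1.
  constraint 9 holds since y - z = -1.
The rest check out directly.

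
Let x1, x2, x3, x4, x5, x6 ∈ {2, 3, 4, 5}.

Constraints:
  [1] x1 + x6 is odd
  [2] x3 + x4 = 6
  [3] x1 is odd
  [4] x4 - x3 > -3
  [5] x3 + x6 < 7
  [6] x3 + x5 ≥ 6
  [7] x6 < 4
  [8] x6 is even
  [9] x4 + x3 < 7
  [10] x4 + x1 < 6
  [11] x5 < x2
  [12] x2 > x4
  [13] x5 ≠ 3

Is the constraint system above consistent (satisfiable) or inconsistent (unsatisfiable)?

Satisfiable

Setting (x1, x2, x3, x4, x5, x6) = (3, 4, 4, 2, 2, 2) satisfies everything: constraint 2: x3 + x4 = 6; constraint 4: x4 - x3 = -2; constraint 5: x3 + x6 = 6, and the others follow.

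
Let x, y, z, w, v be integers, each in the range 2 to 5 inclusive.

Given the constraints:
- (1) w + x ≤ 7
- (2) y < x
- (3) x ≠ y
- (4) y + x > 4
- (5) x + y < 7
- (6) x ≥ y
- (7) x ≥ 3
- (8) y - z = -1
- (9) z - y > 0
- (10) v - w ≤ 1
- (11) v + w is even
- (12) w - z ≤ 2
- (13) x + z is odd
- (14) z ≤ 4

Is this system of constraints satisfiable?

One satisfying assignment is x = 4, y = 2, z = 3, w = 2, v = 2.
For the less obvious constraints — constraint 1: w + x = 6; constraint 4: y + x = 6 — and the others hold by inspection.

Satisfiable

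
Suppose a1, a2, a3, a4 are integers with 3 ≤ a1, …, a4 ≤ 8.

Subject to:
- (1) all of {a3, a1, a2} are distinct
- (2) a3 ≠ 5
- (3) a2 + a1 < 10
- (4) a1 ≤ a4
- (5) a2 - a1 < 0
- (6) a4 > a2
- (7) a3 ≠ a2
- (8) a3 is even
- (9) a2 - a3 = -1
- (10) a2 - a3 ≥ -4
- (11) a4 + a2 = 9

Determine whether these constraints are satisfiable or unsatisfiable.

Setting (a1, a2, a3, a4) = (6, 3, 4, 6) satisfies everything: constraint 3: a2 + a1 = 9; constraint 5: a2 - a1 = -3, and the others follow.

Satisfiable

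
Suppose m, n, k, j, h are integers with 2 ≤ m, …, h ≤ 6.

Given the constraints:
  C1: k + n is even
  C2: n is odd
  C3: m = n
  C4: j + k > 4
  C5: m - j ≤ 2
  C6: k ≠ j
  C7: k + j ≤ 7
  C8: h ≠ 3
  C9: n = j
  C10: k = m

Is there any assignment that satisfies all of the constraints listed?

Unsatisfiable

From constraints 3, 9, and 10, k = m = n = j, so k = j. But constraint 6 says k ≠ j. Contradiction.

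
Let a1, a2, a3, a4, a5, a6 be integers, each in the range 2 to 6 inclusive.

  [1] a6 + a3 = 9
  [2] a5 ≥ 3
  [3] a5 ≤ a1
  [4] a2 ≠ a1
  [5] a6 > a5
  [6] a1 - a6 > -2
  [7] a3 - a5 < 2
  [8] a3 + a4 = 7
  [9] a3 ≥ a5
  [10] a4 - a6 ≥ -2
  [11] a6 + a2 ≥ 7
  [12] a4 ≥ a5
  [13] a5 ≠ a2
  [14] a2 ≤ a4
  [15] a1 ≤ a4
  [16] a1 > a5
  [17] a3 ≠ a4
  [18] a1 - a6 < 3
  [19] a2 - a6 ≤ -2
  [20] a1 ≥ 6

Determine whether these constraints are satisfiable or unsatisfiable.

Unsatisfiable

From constraints 2 and 9: a3 ≥ a5 ≥ 3. From constraints 15 and 20: a4 ≥ a1 ≥ 6. Hence a3 + a4 ≥ 9. But constraint 8 requires a3 + a4 = 7, and 7 < 9. Contradiction.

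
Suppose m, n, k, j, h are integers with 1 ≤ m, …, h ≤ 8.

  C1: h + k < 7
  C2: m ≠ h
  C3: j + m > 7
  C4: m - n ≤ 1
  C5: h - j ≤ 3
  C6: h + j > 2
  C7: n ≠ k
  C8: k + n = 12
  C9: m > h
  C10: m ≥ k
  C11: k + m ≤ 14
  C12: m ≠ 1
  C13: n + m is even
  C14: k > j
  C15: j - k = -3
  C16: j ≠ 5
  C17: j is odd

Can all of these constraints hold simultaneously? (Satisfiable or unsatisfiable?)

Setting (m, n, k, j, h) = (8, 8, 4, 1, 2) satisfies everything: constraint 1: h + k = 6; constraint 3: j + m = 9, and the others follow.

Satisfiable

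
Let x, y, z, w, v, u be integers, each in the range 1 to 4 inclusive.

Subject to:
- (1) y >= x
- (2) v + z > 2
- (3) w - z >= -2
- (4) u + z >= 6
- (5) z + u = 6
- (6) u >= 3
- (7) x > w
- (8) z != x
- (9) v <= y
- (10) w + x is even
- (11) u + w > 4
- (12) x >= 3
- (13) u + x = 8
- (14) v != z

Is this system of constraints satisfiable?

One satisfying assignment is x = 4, y = 4, z = 2, w = 2, v = 1, u = 4.
For the less obvious constraints — constraint 2: v + z = 3; constraint 3: w - z = 0 — and the others hold by inspection.

Satisfiable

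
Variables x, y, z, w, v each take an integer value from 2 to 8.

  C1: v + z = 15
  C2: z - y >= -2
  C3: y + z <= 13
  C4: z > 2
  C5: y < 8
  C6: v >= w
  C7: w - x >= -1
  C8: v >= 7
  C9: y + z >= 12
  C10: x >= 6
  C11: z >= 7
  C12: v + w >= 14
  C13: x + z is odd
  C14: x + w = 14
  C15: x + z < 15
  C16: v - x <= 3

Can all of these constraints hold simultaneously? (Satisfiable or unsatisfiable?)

One satisfying assignment is x = 6, y = 6, z = 7, w = 8, v = 8.
For the less obvious constraints — constraint 1: v + z = 15; constraint 2: z - y = 1 — and the others hold by inspection.

Satisfiable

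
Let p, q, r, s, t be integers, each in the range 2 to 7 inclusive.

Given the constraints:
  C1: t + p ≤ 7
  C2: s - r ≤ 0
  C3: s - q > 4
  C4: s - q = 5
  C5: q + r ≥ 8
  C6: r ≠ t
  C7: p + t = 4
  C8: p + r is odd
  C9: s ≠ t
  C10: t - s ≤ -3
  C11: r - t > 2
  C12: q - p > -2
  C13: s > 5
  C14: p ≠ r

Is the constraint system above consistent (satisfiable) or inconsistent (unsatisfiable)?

Satisfiable

The assignment p = 2, q = 2, r = 7, s = 7, t = 2 works:
  constraint 1 holds since t + p = 4.
  constraint 2 holds since s - r = 0.
  constraint 3 holds since s - q = 5.
The rest check out directly.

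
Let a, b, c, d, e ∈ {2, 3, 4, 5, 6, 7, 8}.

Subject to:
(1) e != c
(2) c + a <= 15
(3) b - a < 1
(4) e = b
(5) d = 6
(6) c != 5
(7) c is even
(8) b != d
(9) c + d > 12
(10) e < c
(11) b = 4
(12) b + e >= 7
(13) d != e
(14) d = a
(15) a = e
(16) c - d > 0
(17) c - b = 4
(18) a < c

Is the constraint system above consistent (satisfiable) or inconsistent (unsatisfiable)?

Constraint 5 fixes d = 6 and constraint 11 fixes b = 4. Constraints 4, 14, and 15 give d = a = e = b, so d = b. But 6 ≠ 4 — contradiction.

Unsatisfiable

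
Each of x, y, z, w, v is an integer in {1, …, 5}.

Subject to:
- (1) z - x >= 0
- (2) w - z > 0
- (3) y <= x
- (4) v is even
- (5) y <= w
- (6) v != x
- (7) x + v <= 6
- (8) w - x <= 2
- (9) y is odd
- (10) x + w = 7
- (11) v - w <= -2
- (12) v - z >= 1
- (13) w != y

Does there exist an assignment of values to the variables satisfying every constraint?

Unsatisfiable

Constraints 1, 8, 11, and 12 give z − x ≥ 0, x − w ≥ -2, w − v ≥ 2, v − z ≥ 1.
Adding all 4 inequalities: the left sides telescope to 0, and the right sides sum to 0 + (-2) + 2 + 1 = 1. So 0 ≥ 1, which is false.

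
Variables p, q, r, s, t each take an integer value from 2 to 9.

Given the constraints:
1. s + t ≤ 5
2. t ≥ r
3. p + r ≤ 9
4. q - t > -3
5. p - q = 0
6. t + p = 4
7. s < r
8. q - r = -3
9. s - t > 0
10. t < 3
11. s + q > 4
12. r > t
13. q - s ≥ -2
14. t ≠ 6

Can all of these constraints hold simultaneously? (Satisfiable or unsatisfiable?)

Unsatisfiable

Constraints 2, 7, and 9 give s < r, r ≤ t, t < s. Chaining: s < r ≤ t < s, which forces s < s — impossible.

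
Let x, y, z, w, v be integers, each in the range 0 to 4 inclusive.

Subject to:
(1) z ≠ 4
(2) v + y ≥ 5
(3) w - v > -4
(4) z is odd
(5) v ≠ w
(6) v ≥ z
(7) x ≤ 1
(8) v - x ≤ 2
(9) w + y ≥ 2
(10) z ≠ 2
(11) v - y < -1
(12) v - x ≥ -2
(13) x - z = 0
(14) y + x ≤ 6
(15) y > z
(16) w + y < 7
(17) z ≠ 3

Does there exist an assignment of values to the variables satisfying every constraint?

The assignment x = 1, y = 4, z = 1, w = 0, v = 1 works:
  constraint 2 holds since v + y = 5.
  constraint 3 holds since w - v = -1.
  constraint 8 holds since v - x = 0.
The rest check out directly.

Satisfiable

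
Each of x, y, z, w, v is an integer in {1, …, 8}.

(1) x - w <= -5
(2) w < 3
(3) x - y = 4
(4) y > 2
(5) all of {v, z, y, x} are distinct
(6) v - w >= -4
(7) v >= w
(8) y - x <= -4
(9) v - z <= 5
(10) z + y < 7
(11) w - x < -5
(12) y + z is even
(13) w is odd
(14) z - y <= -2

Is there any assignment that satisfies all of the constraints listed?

Constraints 1, 6, 8, 9, and 14 give v − w ≥ -4, w − x ≥ 5, x − y ≥ 4, y − z ≥ 2, z − v ≥ -5.
Adding all 5 inequalities: the left sides telescope to 0, and the right sides sum to (-4) + 5 + 4 + 2 + (-5) = 2. So 0 ≥ 2, which is false.

Unsatisfiable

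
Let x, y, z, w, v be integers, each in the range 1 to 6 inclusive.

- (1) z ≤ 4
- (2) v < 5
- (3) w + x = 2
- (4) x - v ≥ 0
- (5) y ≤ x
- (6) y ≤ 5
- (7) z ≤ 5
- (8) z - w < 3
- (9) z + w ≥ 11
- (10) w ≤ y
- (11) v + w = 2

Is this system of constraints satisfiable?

From constraint 1: z ≤ 4. From constraints 6 and 10: w ≤ y ≤ 5. Hence z + w ≤ 9. But constraint 9 requires z + w ≥ 11, and 11 > 9. Contradiction.

Unsatisfiable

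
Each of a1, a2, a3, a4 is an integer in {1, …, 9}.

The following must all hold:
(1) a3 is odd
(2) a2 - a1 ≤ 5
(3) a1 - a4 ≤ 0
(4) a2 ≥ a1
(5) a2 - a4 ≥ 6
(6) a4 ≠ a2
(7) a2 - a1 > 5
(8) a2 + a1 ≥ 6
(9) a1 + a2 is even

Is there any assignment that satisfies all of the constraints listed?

Unsatisfiable

Constraints 2, 3, and 5 give a1 − a2 ≥ -5, a2 − a4 ≥ 6, a4 − a1 ≥ 0.
Adding all 3 inequalities: the left sides telescope to 0, and the right sides sum to (-5) + 6 + 0 = 1. So 0 ≥ 1, which is false.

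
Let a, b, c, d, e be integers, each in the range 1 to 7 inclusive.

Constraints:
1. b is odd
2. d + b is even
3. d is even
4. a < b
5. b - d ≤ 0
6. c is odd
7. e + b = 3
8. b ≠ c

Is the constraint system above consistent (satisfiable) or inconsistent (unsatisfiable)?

Constraint 3 makes d even and constraint 1 makes b odd, so d + b must be odd. Constraint 2 says d + b is even — contradiction.

Unsatisfiable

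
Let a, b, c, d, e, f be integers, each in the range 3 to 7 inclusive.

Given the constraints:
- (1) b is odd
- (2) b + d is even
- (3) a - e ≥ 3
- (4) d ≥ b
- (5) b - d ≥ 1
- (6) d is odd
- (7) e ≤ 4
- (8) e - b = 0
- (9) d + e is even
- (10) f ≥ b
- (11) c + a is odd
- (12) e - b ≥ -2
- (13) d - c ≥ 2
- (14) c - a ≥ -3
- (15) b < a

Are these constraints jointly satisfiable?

Constraints 3, 5, 12, 13, and 14 give e − b ≥ -2, b − d ≥ 1, d − c ≥ 2, c − a ≥ -3, a − e ≥ 3.
Adding all 5 inequalities: the left sides telescope to 0, and the right sides sum to (-2) + 1 + 2 + (-3) + 3 = 1. So 0 ≥ 1, which is false.

Unsatisfiable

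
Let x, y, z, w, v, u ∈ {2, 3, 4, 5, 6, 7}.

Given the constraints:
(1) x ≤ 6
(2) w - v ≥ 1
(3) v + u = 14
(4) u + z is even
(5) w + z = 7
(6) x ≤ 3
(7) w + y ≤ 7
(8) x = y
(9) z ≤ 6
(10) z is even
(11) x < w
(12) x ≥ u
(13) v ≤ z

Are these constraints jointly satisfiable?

From constraints 9 and 13: v ≤ z ≤ 6. From constraints 1 and 12: u ≤ x ≤ 6. Hence v + u ≤ 12. But constraint 3 requires v + u = 14, and 14 > 12. Contradiction.

Unsatisfiable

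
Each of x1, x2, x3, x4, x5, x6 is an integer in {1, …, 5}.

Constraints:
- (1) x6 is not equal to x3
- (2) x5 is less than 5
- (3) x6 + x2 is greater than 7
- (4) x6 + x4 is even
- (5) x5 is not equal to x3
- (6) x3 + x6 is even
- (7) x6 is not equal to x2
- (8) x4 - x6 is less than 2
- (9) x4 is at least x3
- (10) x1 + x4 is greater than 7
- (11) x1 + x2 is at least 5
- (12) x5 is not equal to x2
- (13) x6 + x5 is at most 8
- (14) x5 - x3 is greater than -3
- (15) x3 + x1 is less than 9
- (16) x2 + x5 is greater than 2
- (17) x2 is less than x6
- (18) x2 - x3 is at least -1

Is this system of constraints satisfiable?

Setting (x1, x2, x3, x4, x5, x6) = (3, 4, 3, 5, 1, 5) satisfies everything: constraint 3: x6 + x2 = 9; constraint 8: x4 - x6 = 0, and the others follow.

Satisfiable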